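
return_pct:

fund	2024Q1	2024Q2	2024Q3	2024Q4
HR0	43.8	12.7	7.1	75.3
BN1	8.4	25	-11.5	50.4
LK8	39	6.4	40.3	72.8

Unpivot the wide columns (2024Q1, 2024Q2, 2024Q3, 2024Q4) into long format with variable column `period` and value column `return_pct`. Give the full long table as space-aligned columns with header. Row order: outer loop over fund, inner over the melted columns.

Each (fund, column) pair becomes one row: 3 × 4 = 12 rows.
For example, (HR0, 2024Q1) → return_pct=43.8.

fund  period  return_pct
HR0   2024Q1  43.8      
HR0   2024Q2  12.7      
HR0   2024Q3  7.1       
HR0   2024Q4  75.3      
BN1   2024Q1  8.4       
BN1   2024Q2  25        
BN1   2024Q3  -11.5     
BN1   2024Q4  50.4      
LK8   2024Q1  39        
LK8   2024Q2  6.4       
LK8   2024Q3  40.3      
LK8   2024Q4  72.8      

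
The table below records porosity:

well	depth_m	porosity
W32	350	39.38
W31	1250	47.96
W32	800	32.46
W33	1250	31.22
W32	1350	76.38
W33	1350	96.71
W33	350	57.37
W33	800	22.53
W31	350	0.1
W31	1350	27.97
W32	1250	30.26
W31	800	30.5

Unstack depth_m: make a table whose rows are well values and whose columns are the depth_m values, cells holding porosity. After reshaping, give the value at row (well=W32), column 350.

39.38

Wide layout: rows indexed by well, columns are the 4 distinct depth_m values (350, 1250, 800, 1350).
Cell (well=W32, depth_m=350) draws from the long row where well=W32 and depth_m=350, which has porosity=39.38.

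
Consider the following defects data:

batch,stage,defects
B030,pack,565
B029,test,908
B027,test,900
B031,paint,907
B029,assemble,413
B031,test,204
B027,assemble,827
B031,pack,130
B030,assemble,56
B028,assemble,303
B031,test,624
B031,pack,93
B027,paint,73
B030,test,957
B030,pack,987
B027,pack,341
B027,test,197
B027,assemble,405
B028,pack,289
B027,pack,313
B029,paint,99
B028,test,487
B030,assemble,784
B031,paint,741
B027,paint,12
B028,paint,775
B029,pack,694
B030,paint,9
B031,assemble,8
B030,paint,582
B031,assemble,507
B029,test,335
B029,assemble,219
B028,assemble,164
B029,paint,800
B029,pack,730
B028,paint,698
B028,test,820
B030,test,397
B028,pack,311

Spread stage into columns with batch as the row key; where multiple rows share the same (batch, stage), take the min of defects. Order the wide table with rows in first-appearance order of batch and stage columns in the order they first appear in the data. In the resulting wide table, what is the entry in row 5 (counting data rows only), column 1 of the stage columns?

With rows in first-appearance order of batch, row 5 is batch=B028. stage columns in first-appearance order: pack, test, paint, assemble; column 1 is pack.
Long rows with batch=B028, stage=pack: min(289, 311) = 289.

289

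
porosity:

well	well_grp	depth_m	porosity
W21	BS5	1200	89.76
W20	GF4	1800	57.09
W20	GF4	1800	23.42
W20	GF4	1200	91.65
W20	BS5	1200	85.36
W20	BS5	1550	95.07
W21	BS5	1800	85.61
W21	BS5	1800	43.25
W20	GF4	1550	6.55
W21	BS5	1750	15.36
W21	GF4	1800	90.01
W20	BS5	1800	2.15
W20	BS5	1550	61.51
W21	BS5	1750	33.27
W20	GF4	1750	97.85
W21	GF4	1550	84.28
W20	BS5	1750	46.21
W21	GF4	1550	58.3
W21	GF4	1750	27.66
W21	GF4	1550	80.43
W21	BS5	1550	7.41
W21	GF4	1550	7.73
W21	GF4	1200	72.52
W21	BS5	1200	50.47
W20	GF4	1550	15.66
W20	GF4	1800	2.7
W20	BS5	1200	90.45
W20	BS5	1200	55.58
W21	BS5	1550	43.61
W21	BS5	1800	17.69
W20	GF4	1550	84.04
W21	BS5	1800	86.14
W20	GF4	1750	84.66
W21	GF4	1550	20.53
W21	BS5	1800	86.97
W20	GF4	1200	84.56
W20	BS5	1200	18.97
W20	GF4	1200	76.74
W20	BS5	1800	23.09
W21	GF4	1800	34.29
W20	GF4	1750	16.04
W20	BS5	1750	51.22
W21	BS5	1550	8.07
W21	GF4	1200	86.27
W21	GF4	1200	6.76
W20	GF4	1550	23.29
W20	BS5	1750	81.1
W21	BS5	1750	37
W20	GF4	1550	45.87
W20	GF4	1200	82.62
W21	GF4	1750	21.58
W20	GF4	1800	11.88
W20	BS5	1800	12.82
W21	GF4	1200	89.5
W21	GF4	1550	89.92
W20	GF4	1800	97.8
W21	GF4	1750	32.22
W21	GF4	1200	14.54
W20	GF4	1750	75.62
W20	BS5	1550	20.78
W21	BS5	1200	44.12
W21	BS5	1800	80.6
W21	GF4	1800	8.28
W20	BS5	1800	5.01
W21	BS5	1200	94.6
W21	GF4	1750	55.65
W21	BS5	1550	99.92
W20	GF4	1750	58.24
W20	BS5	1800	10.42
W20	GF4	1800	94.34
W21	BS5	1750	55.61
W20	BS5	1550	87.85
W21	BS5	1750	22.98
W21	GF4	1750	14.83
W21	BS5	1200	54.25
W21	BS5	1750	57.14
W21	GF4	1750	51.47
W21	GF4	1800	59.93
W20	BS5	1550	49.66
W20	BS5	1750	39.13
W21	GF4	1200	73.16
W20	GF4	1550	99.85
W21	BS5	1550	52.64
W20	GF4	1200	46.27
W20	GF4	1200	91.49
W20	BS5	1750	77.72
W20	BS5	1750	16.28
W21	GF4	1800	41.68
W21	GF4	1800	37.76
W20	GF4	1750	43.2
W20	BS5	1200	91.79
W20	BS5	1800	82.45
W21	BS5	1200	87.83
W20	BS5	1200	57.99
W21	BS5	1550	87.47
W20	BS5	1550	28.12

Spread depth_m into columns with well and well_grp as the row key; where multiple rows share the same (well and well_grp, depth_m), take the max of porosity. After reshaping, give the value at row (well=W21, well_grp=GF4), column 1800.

Rows with well=W21, well_grp=GF4 and depth_m=1800: porosity values are 90.01, 34.29, 8.28, 59.93, 41.68, 37.76.
max(90.01, 34.29, 8.28, 59.93, 41.68, 37.76) = 90.01.

90.01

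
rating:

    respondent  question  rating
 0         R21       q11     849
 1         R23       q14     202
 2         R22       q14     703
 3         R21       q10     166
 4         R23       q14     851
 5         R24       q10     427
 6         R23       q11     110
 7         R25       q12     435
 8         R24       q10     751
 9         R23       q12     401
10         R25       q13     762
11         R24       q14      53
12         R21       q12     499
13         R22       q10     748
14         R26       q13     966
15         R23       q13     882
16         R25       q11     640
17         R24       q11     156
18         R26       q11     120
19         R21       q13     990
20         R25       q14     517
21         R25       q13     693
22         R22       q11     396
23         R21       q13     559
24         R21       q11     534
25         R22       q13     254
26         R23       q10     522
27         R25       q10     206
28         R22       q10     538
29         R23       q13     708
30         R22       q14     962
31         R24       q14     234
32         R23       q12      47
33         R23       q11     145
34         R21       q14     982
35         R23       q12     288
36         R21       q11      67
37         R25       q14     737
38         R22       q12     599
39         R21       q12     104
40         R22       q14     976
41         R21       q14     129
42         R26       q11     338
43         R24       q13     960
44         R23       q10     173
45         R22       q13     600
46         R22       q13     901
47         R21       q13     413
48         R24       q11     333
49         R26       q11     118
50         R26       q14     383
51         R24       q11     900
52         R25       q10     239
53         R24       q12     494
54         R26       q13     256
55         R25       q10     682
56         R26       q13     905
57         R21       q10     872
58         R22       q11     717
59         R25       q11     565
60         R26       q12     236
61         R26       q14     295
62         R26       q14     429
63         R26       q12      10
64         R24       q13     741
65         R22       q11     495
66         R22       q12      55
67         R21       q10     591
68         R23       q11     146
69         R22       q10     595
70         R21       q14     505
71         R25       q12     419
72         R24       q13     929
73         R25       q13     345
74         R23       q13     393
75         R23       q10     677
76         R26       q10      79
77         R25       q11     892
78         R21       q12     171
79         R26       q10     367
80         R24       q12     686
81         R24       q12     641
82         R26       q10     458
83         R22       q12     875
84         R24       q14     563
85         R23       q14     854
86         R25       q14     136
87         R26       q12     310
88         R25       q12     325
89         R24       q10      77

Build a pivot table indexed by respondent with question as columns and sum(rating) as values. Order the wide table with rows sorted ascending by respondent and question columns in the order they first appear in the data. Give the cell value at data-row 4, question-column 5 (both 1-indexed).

2630

With rows sorted ascending by respondent, row 4 is respondent=R24. question columns in first-appearance order: q11, q14, q10, q12, q13; column 5 is q13.
Long rows with respondent=R24, question=q13: 960 + 741 + 929 = 2630.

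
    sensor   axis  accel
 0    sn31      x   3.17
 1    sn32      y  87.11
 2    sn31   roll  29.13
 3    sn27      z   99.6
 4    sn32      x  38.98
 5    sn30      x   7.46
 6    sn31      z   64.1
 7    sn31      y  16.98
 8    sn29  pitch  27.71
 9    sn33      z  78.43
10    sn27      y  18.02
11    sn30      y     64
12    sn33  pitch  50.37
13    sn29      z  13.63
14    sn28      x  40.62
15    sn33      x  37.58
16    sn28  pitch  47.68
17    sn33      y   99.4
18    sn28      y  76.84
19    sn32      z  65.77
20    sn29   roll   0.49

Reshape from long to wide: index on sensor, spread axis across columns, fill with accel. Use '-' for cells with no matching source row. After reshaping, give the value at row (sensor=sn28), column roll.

No long-format row has sensor=sn28 and axis=roll, so the cell is -.

-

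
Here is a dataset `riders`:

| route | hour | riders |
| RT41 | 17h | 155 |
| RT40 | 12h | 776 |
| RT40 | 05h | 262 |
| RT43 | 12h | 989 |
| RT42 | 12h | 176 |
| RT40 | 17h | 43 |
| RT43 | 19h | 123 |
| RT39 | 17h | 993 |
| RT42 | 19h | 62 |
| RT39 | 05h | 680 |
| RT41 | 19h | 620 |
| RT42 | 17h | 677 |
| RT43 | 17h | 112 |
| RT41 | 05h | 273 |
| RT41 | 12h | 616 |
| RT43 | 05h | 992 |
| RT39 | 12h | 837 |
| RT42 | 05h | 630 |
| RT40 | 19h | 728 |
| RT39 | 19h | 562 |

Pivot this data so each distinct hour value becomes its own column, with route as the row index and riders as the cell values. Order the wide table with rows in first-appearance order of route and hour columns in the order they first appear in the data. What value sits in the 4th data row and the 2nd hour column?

With rows in first-appearance order of route, row 4 is route=RT42. hour columns in first-appearance order: 17h, 12h, 05h, 19h; column 2 is 12h.
Long rows with route=RT42, hour=12h: riders = 176.

176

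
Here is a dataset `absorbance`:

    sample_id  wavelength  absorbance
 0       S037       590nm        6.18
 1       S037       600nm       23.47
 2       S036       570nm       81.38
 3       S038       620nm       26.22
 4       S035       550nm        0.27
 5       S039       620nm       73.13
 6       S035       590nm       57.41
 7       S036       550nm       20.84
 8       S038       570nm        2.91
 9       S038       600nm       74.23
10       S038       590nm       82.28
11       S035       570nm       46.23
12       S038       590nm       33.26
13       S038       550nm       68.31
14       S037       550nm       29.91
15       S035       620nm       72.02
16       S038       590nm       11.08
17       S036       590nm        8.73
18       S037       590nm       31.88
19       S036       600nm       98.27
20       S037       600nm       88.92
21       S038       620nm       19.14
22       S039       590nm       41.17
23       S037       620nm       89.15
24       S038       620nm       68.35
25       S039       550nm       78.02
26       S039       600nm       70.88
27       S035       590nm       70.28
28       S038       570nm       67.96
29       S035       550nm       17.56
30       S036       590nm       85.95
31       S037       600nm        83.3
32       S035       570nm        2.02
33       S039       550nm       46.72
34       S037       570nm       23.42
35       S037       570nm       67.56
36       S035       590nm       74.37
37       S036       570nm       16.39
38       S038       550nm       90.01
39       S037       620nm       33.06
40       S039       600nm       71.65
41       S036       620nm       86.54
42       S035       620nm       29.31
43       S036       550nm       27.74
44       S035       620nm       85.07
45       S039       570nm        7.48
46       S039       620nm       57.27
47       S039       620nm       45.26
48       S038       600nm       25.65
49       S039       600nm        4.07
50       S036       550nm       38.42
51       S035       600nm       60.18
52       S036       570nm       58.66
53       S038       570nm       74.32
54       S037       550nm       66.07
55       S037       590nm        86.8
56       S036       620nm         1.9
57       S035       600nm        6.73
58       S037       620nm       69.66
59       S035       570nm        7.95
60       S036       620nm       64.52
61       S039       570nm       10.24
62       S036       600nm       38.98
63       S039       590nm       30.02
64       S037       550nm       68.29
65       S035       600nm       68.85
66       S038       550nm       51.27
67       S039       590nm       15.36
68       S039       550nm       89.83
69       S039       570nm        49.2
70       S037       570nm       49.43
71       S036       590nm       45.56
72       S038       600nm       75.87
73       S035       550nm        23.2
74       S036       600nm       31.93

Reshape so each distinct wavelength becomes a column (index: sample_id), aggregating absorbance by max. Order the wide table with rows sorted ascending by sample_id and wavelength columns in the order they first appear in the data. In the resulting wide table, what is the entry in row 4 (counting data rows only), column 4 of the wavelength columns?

68.35

With rows sorted ascending by sample_id, row 4 is sample_id=S038. wavelength columns in first-appearance order: 590nm, 600nm, 570nm, 620nm, 550nm; column 4 is 620nm.
Long rows with sample_id=S038, wavelength=620nm: max(26.22, 19.14, 68.35) = 68.35.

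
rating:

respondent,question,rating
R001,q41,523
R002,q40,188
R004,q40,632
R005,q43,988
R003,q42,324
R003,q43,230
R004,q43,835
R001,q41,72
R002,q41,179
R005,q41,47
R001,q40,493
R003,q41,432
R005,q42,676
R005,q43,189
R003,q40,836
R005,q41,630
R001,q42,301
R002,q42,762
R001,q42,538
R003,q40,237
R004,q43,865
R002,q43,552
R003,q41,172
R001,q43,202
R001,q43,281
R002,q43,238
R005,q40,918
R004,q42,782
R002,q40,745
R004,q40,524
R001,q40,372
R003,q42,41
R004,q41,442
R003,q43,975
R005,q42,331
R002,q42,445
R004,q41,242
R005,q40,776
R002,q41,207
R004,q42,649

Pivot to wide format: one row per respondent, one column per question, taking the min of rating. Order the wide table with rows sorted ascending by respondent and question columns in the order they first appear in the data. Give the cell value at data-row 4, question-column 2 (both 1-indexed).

524

With rows sorted ascending by respondent, row 4 is respondent=R004. question columns in first-appearance order: q41, q40, q43, q42; column 2 is q40.
Long rows with respondent=R004, question=q40: min(632, 524) = 524.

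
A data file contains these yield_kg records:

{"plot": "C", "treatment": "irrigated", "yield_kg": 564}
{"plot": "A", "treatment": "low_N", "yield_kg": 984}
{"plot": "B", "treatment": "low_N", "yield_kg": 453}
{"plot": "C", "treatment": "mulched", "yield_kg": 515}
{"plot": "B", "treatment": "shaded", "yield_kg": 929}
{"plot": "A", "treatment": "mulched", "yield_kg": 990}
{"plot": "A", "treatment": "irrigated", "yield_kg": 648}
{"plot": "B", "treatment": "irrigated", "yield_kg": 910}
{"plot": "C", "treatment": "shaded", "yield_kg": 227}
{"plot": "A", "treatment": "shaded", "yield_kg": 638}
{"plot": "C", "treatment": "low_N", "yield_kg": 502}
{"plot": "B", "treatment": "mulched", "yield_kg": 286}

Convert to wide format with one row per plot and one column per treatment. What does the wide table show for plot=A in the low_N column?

Wide layout: rows indexed by plot, columns are the 4 distinct treatment values (irrigated, low_N, mulched, shaded).
Cell (plot=A, treatment=low_N) draws from the long row where plot=A and treatment=low_N, which has yield_kg=984.

984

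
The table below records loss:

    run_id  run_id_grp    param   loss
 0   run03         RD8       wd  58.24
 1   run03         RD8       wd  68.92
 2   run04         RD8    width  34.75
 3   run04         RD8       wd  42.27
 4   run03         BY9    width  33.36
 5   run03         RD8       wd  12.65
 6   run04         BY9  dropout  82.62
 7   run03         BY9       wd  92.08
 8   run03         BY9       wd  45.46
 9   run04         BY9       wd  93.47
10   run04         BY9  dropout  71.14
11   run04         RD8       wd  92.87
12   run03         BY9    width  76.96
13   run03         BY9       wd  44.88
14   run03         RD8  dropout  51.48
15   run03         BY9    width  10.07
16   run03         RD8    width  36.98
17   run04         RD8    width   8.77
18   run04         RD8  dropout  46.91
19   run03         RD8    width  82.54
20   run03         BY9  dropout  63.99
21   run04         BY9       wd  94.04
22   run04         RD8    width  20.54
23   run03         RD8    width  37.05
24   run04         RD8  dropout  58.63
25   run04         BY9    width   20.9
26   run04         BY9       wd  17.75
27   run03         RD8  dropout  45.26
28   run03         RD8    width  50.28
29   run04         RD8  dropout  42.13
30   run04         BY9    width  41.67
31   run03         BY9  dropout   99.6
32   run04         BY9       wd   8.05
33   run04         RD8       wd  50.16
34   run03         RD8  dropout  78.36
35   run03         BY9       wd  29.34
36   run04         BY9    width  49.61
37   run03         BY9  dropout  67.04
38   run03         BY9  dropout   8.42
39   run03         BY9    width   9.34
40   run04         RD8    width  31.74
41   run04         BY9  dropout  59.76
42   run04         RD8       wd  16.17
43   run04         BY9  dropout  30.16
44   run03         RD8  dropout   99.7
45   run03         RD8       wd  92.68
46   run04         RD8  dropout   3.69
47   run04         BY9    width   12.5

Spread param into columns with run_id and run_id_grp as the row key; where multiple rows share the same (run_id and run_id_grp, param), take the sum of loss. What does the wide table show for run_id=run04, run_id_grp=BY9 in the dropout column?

Rows with run_id=run04, run_id_grp=BY9 and param=dropout: loss values are 82.62, 71.14, 59.76, 30.16.
82.62 + 71.14 + 59.76 + 30.16 = 243.68.

243.68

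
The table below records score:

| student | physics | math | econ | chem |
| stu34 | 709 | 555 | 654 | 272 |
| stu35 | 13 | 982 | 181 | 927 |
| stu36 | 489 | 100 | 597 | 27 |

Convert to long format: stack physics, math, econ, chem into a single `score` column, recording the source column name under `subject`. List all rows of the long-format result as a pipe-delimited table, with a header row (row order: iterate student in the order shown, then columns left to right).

| student | subject | score |
| stu34 | physics | 709 |
| stu34 | math | 555 |
| stu34 | econ | 654 |
| stu34 | chem | 272 |
| stu35 | physics | 13 |
| stu35 | math | 982 |
| stu35 | econ | 181 |
| stu35 | chem | 927 |
| stu36 | physics | 489 |
| stu36 | math | 100 |
| stu36 | econ | 597 |
| stu36 | chem | 27 |

Each (student, column) pair becomes one row: 3 × 4 = 12 rows.
For example, (stu34, physics) → score=709.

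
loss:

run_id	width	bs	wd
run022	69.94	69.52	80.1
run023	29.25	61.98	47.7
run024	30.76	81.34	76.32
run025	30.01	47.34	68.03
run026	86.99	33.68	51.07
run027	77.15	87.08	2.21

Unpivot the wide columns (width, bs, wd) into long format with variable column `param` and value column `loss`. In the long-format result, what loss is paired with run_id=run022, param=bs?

69.52

Unpivoting turns each (run_id, wide-column) pair into one long row.
The wide cell at row run022, column bs holds 69.52, so the long row (run022, bs) has loss=69.52.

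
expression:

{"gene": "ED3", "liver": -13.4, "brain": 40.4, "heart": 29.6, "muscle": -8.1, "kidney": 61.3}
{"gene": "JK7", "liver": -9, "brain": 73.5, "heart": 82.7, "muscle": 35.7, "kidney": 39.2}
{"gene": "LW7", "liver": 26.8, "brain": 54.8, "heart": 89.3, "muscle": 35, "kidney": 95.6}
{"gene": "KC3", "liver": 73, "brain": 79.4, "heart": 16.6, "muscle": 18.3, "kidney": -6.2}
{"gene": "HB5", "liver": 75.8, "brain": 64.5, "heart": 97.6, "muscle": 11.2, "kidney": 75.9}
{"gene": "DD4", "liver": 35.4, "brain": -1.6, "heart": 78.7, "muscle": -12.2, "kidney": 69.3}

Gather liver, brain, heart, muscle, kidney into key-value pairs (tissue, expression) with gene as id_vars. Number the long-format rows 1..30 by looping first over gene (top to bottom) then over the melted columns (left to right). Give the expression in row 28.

78.7

30 rows total (6 × 5). Row 28: index ⌊(28-1)/5⌋ = 5 into gene → DD4; (28-1) mod 5 = 2 into the melted columns → heart.
So row 28 is (DD4, heart, 78.7); expression = 78.7.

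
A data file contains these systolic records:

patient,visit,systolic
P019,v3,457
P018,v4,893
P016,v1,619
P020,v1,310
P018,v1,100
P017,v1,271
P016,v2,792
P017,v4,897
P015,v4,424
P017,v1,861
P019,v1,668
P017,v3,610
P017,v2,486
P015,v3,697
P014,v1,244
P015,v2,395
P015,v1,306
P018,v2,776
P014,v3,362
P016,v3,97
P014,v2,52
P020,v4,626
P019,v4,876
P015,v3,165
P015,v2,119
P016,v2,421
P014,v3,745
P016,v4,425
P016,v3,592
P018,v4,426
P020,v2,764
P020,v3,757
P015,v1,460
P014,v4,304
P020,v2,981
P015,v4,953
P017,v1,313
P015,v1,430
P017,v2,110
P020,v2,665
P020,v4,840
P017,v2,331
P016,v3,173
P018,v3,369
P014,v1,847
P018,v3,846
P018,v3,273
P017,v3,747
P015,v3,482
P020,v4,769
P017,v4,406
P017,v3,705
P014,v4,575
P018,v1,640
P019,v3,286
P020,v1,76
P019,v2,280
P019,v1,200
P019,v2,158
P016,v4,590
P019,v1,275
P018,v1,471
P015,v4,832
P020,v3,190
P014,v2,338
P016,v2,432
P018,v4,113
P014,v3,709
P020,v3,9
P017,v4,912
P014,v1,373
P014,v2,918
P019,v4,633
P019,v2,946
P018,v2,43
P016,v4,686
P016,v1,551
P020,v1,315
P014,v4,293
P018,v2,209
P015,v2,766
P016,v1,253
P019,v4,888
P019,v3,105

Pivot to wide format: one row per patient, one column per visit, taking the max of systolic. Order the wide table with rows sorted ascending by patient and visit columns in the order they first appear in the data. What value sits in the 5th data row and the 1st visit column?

With rows sorted ascending by patient, row 5 is patient=P018. visit columns in first-appearance order: v3, v4, v1, v2; column 1 is v3.
Long rows with patient=P018, visit=v3: max(369, 846, 273) = 846.

846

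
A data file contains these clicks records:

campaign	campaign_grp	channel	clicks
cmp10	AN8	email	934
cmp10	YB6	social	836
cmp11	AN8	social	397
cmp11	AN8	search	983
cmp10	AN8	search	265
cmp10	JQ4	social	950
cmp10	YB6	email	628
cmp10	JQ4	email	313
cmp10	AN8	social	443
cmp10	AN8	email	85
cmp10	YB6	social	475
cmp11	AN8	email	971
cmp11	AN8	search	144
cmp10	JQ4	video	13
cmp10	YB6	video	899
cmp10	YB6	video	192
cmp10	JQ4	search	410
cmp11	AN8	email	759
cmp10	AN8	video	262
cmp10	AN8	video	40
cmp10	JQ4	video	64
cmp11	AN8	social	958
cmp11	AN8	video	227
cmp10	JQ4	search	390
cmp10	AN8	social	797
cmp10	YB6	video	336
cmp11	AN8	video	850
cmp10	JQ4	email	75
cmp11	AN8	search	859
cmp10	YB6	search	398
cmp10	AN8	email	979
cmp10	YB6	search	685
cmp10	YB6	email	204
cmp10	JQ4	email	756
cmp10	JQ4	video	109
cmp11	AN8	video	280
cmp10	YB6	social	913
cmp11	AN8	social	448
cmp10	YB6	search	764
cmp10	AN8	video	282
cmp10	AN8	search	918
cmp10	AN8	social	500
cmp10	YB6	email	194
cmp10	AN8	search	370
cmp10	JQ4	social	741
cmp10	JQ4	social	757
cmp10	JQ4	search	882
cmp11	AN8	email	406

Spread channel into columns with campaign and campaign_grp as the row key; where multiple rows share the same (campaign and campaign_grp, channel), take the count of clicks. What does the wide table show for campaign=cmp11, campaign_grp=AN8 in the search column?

Rows with campaign=cmp11, campaign_grp=AN8 and channel=search: clicks values are 983, 144, 859.
3 rows match — count = 3.

3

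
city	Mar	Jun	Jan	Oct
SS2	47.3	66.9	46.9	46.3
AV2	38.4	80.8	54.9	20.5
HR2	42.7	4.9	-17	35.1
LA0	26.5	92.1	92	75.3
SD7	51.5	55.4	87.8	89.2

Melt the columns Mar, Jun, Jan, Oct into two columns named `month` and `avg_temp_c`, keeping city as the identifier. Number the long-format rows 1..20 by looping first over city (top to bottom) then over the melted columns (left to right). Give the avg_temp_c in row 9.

20 rows total (5 × 4). Row 9: index ⌊(9-1)/4⌋ = 2 into city → HR2; (9-1) mod 4 = 0 into the melted columns → Mar.
So row 9 is (HR2, Mar, 42.7); avg_temp_c = 42.7.

42.7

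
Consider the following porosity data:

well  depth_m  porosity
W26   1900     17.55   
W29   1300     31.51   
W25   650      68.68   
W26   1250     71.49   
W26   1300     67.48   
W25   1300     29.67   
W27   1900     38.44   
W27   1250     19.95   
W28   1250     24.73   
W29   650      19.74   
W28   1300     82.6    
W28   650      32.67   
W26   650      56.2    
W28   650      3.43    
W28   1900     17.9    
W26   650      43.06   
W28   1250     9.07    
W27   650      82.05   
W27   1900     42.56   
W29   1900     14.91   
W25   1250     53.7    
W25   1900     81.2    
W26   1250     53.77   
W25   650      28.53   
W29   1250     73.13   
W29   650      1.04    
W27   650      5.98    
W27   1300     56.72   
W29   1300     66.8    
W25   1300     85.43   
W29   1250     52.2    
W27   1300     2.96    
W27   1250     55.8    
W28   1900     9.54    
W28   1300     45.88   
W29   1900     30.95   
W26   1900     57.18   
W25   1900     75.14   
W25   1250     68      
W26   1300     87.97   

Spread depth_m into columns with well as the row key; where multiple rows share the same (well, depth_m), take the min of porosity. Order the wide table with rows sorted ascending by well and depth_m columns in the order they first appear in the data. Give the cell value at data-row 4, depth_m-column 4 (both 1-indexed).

9.07

With rows sorted ascending by well, row 4 is well=W28. depth_m columns in first-appearance order: 1900, 1300, 650, 1250; column 4 is 1250.
Long rows with well=W28, depth_m=1250: min(24.73, 9.07) = 9.07.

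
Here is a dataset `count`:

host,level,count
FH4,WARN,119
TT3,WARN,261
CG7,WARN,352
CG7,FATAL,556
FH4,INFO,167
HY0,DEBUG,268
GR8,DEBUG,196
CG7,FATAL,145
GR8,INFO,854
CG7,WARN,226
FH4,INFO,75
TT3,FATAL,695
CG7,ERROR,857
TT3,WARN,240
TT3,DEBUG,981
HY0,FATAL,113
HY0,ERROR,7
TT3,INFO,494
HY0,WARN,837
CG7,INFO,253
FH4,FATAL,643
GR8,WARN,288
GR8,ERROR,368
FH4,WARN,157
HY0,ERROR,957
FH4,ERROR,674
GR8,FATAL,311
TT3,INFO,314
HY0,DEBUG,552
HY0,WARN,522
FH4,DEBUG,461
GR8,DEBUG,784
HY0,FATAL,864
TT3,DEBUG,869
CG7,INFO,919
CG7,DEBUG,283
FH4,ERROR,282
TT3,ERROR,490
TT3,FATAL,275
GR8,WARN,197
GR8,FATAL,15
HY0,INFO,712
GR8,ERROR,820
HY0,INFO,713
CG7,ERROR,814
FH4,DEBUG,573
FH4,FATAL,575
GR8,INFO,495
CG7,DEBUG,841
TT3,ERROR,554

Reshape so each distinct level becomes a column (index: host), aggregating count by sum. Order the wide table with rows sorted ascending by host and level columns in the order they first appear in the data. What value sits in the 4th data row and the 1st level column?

1359

With rows sorted ascending by host, row 4 is host=HY0. level columns in first-appearance order: WARN, FATAL, INFO, DEBUG, ERROR; column 1 is WARN.
Long rows with host=HY0, level=WARN: 837 + 522 = 1359.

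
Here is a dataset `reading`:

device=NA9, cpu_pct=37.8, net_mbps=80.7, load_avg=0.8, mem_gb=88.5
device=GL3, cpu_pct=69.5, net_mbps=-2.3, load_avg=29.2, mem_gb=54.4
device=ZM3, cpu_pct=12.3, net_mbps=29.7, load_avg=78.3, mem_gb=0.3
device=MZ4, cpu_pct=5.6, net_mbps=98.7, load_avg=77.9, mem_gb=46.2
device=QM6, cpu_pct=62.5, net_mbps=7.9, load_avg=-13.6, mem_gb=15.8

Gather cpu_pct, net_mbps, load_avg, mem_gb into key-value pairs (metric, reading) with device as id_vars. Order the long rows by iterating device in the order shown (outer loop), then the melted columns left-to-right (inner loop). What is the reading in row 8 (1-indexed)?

54.4

20 rows total (5 × 4). Row 8: index ⌊(8-1)/4⌋ = 1 into device → GL3; (8-1) mod 4 = 3 into the melted columns → mem_gb.
So row 8 is (GL3, mem_gb, 54.4); reading = 54.4.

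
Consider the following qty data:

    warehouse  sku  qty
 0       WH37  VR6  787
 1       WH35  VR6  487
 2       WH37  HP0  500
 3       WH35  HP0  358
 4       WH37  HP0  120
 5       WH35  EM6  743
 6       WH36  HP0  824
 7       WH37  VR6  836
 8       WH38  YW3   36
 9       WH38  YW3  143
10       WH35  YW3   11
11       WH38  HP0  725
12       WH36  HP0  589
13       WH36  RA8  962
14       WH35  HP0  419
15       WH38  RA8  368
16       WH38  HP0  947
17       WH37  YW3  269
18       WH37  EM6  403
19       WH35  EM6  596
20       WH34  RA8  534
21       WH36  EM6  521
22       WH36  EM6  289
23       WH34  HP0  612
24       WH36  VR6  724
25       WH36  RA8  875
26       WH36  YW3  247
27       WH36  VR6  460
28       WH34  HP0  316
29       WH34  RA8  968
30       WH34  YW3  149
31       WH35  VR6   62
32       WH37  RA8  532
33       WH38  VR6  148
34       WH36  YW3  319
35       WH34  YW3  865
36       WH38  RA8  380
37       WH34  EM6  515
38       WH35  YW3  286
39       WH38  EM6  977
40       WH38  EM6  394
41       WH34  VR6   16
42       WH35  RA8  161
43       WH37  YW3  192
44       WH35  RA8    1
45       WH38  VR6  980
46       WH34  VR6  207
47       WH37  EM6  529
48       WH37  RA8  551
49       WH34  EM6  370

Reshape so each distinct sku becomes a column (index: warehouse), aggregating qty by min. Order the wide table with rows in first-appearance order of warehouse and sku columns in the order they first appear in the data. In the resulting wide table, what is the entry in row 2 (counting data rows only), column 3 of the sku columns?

596

With rows in first-appearance order of warehouse, row 2 is warehouse=WH35. sku columns in first-appearance order: VR6, HP0, EM6, YW3, RA8; column 3 is EM6.
Long rows with warehouse=WH35, sku=EM6: min(743, 596) = 596.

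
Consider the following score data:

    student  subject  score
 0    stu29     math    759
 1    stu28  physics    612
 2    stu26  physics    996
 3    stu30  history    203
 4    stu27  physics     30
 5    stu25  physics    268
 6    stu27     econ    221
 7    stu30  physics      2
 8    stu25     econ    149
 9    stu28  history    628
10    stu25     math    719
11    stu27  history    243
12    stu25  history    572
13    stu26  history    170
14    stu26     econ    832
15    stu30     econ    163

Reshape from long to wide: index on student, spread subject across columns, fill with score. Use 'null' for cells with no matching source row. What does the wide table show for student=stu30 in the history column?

203

The long row with student=stu30, subject=history has score=203.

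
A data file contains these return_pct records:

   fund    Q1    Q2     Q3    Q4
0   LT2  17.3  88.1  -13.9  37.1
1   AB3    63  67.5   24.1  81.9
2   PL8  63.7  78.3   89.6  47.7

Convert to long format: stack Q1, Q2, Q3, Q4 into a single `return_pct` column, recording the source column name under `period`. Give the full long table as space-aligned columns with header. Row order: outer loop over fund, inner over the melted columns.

Each (fund, column) pair becomes one row: 3 × 4 = 12 rows.
For example, (LT2, Q1) → return_pct=17.3.

fund  period  return_pct
LT2   Q1      17.3      
LT2   Q2      88.1      
LT2   Q3      -13.9     
LT2   Q4      37.1      
AB3   Q1      63        
AB3   Q2      67.5      
AB3   Q3      24.1      
AB3   Q4      81.9      
PL8   Q1      63.7      
PL8   Q2      78.3      
PL8   Q3      89.6      
PL8   Q4      47.7      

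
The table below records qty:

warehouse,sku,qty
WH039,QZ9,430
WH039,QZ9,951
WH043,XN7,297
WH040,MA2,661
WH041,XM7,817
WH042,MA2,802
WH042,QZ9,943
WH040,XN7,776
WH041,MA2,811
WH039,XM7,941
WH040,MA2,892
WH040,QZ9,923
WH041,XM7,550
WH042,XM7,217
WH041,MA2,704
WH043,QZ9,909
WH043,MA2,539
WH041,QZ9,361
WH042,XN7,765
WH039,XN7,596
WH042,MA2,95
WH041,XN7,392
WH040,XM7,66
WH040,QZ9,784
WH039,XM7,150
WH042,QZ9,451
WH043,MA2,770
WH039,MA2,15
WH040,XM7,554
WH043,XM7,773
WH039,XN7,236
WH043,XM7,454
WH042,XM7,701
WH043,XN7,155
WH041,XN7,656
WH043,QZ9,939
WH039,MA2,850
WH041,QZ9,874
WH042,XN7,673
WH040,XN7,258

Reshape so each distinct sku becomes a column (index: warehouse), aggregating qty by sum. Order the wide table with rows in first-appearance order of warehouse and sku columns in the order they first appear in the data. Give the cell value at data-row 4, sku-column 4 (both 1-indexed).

1367

With rows in first-appearance order of warehouse, row 4 is warehouse=WH041. sku columns in first-appearance order: QZ9, XN7, MA2, XM7; column 4 is XM7.
Long rows with warehouse=WH041, sku=XM7: 817 + 550 = 1367.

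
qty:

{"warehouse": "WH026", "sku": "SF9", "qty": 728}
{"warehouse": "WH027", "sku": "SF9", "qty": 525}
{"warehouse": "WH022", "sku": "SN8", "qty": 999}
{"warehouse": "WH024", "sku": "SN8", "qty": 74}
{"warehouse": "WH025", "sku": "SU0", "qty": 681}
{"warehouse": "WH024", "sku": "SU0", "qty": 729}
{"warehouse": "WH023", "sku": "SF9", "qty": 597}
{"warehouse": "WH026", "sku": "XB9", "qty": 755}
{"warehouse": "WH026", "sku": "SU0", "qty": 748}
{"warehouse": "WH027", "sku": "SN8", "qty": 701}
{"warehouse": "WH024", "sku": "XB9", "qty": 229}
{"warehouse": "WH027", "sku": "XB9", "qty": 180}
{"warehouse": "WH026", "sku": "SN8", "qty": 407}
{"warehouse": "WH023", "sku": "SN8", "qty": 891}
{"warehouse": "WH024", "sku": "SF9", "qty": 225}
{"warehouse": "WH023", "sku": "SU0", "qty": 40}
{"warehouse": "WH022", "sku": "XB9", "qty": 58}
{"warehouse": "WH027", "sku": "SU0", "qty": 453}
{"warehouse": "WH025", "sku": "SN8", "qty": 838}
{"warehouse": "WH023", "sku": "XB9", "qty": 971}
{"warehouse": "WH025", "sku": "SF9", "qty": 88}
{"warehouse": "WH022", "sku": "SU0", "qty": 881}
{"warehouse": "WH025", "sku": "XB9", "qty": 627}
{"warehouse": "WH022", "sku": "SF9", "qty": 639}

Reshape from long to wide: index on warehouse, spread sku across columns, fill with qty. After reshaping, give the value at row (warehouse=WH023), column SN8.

891

Wide layout: rows indexed by warehouse, columns are the 4 distinct sku values (SF9, SN8, SU0, XB9).
Cell (warehouse=WH023, sku=SN8) draws from the long row where warehouse=WH023 and sku=SN8, which has qty=891.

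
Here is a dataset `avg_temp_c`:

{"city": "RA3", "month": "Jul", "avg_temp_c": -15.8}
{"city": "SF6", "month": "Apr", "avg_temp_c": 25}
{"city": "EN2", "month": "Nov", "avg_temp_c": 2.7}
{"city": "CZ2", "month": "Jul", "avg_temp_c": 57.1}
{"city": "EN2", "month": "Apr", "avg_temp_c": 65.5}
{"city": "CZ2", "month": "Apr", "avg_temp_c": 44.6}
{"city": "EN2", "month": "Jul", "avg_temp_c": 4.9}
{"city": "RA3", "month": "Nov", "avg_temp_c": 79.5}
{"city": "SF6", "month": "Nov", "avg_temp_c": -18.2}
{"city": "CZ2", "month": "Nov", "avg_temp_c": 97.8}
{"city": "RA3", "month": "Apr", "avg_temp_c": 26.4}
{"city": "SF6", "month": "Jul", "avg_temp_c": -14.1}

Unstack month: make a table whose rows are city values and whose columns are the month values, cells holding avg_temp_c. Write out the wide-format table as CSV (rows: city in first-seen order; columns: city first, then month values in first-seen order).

city,Jul,Apr,Nov
RA3,-15.8,26.4,79.5
SF6,-14.1,25,-18.2
EN2,4.9,65.5,2.7
CZ2,57.1,44.6,97.8

Columns: city plus the 3 distinct month values (Jul, Apr, Nov).
For example, row RA3 column Jul takes avg_temp_c=-15.8 from the long row (RA3, Jul).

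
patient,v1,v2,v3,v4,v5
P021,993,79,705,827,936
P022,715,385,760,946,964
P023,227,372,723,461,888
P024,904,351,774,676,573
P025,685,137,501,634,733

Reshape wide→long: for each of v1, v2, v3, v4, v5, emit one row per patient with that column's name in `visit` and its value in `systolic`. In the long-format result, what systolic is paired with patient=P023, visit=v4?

461

Unpivoting turns each (patient, wide-column) pair into one long row.
The wide cell at row P023, column v4 holds 461, so the long row (P023, v4) has systolic=461.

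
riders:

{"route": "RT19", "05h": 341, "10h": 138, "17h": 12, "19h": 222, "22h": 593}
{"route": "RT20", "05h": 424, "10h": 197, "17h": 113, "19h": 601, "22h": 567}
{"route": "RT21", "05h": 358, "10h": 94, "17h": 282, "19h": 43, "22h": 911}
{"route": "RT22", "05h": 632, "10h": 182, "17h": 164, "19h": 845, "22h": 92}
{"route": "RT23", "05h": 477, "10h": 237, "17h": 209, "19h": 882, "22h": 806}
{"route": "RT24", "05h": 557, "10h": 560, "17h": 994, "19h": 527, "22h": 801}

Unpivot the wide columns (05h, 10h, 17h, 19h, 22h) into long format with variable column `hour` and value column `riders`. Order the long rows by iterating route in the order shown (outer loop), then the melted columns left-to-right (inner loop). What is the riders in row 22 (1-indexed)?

30 rows total (6 × 5). Row 22: index ⌊(22-1)/5⌋ = 4 into route → RT23; (22-1) mod 5 = 1 into the melted columns → 10h.
So row 22 is (RT23, 10h, 237); riders = 237.

237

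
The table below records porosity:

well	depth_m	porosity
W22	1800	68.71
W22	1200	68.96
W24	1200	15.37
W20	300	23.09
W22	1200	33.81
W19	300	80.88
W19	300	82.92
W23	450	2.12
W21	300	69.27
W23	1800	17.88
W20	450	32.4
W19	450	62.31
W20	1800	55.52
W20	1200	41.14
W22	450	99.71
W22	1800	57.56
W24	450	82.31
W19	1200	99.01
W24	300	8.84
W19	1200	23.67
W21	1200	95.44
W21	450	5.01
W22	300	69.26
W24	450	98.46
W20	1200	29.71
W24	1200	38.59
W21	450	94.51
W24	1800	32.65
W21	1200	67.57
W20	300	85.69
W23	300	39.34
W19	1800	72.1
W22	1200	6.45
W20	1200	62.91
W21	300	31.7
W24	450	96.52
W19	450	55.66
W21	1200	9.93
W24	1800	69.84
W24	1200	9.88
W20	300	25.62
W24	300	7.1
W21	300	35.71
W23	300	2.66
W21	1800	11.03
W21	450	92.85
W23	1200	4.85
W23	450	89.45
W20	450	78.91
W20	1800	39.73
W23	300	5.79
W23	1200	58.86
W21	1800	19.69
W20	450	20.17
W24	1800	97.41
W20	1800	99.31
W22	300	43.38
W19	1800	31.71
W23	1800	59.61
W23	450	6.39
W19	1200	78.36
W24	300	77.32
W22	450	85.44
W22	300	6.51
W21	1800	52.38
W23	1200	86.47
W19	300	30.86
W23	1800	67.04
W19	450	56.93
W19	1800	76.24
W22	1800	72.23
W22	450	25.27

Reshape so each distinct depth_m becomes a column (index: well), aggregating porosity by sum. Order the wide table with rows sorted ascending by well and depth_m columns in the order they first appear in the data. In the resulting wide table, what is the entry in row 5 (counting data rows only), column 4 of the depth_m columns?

97.96

With rows sorted ascending by well, row 5 is well=W23. depth_m columns in first-appearance order: 1800, 1200, 300, 450; column 4 is 450.
Long rows with well=W23, depth_m=450: 2.12 + 89.45 + 6.39 = 97.96.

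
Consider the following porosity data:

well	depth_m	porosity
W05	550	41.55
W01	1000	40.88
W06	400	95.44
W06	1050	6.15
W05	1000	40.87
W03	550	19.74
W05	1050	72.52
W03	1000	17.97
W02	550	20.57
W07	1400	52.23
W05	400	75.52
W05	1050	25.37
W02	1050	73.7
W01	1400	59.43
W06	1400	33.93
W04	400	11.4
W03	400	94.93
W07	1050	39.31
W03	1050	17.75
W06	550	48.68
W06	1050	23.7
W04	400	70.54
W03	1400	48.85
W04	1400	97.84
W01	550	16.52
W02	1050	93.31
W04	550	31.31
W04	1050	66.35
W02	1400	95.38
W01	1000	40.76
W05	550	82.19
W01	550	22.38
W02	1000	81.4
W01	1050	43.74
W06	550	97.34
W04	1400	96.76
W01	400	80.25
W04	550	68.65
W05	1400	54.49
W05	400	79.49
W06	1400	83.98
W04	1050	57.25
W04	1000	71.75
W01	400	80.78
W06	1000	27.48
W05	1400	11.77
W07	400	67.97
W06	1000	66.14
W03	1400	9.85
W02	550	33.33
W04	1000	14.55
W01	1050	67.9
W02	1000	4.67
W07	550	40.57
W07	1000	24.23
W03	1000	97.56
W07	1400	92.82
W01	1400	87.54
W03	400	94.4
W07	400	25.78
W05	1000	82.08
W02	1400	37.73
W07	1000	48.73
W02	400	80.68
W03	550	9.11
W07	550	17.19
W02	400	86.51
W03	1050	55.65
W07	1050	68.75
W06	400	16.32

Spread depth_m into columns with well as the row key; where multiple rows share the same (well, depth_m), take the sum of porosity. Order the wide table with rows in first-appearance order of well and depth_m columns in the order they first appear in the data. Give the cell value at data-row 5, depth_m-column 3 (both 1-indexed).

With rows in first-appearance order of well, row 5 is well=W02. depth_m columns in first-appearance order: 550, 1000, 400, 1050, 1400; column 3 is 400.
Long rows with well=W02, depth_m=400: 80.68 + 86.51 = 167.19.

167.19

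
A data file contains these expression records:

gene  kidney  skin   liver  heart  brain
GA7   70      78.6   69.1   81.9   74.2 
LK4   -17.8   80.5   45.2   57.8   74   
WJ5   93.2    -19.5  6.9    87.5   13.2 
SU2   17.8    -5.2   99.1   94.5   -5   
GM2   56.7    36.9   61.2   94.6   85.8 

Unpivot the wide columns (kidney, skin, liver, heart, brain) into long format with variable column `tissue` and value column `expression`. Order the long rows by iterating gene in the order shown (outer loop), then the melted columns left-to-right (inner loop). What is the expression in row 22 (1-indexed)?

25 rows total (5 × 5). Row 22: index ⌊(22-1)/5⌋ = 4 into gene → GM2; (22-1) mod 5 = 1 into the melted columns → skin.
So row 22 is (GM2, skin, 36.9); expression = 36.9.

36.9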